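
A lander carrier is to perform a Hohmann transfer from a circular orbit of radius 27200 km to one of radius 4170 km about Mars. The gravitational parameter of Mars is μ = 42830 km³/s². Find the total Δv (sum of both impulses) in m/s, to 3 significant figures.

Δv = 1620 m/s

The Hohmann ellipse has a_t = (r₁ + r₂)/2 = 15685 km.
At r₁ the circular-orbit speed is v₁ = √(μ/r₁) = 1.254844 km/s.
On the transfer ellipse at r₁, vis-viva equation gives v_a = √[μ(2/r₁ − 1/a_t)] = 0.6470165 km/s.
First burn Δv₁ = |v_a − v₁| = 0.60783 km/s.
At r₂, v₂ = √(μ/r₂) = 3.2048 km/s.
Transfer-orbit speed at r₂: v_p = √[μ(2/r₂ − 1/a_t)] = 4.2203 km/s.
Second burn Δv₂ = |v₂ − v_p| = 1.0155 km/s.
Total Δv = Δv₁ + Δv₂ = 1.623 km/s.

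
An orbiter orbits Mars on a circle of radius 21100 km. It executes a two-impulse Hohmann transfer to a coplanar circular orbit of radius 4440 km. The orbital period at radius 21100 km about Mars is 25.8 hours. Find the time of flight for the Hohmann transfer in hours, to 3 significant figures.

From Kepler's third law T² = 4π²r³/μ at r = 21100 km, T = 25.8 hours = 25.8 × 3600 s = 92880 s: μ = 4π²r³/T² = 42989.5 km³/s².
Transfer-ellipse semi-major axis a_t = (r₁ + r₂)/2 = (21100 + 4440)/2 = 12770 km.
By Kepler's third law the transfer-orbit period is T = 2π√(a_t³/μ), so t = T/2 = 21865 s.
Converting: 21865 s ÷ 3600 s/hour = 6.07 hours.

t = 6.07 hours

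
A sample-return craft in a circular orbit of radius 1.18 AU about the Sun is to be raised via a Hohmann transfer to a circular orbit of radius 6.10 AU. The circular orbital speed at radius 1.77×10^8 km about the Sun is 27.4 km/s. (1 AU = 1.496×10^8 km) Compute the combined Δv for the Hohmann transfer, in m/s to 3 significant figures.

Δv = 13300 m/s

From the circular-orbit relation v² = μ/r at r = 1.77×10^8 km: μ = v²r = (27.4)² × 1.77×10^8 = 1.32885×10^11 km³/s².
In km: r₁ = 1.18 × 1.496×10^8 = 1.76528×10^8 km; r₂ = 6.10 × 1.496×10^8 = 9.1256×10^8 km.
Semi-major axis of the transfer orbit: a_t = (1.76528×10^8 + 9.1256×10^8)/2 = 5.44544×10^8 km.
At r₁ the circular-orbit speed is v₁ = √(μ/r₁) = 27.437 km/s.
On the transfer ellipse at r₁, vis-viva equation gives v_p = √[μ(2/r₁ − 1/a_t)] = 35.518 km/s.
First burn Δv₁ = |v_p − v₁| = 8.081 km/s.
Circular speed at r₂: v₂ = √(μ/r₂) = 12.0672 km/s.
Transfer-orbit speed at r₂: v_a = √[μ(2/r₂ − 1/a_t)] = 6.87063 km/s.
Second burn Δv₂ = |v₂ − v_a| = 5.197 km/s.
Total Δv = Δv₁ + Δv₂ = 13.28 km/s.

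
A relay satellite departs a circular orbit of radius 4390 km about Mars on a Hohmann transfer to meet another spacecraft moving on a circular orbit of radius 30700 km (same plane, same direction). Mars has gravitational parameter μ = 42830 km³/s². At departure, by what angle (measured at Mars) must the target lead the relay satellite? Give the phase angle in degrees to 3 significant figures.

The Hohmann ellipse has a_t = (r₁ + r₂)/2 = 17545 km.
Transfer time t = π√(a_t³/μ) = 35278 s.
The target's mean motion on its circular orbit is ω₂ = √(μ/r₂³) = 3.8474×10^-5 rad/s.
Angle swept by the target during transfer: ω₂·t = 1.3573 rad = 77.77°.
Arrival is 180° from departure on the ellipse, so φ = 180° − 77.77° = 102°.

φ = 102°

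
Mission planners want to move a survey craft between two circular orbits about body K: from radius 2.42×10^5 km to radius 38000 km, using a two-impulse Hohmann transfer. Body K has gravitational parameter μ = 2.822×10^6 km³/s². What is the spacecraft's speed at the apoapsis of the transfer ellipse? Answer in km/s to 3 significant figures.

The Hohmann ellipse has a_t = (r₁ + r₂)/2 = 1.400×10^5 km.
The apoapsis of the transfer ellipse is at r = 2.420×10^5 km.
From the vis-viva equation, v = √[μ(2/r − 1/a_t)] = 1.779 km/s.

v = 1.78 km/s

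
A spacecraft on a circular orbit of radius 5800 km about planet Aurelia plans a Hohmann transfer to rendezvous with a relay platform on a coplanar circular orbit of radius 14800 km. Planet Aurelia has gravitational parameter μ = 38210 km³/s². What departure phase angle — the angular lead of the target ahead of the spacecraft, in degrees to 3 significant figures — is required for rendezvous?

φ = 75.5°

Semi-major axis of the transfer orbit: a_t = (5800 + 14800)/2 = 10300 km.
The half-period of the transfer ellipse is t = π√(a_t³/μ) = 16800 s.
The target's mean motion on its circular orbit is ω₂ = √(μ/r₂³) = 1.086×10^-4 rad/s.
Angle swept by the target during transfer: ω₂·t = 1.824 rad = 104.5°.
Arrival is 180° from departure on the ellipse, so φ = 180° − 104.5° = 75.5°.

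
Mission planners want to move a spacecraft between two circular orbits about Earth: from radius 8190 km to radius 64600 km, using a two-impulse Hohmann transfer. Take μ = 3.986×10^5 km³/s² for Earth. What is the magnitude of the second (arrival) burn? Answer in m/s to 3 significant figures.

Δv₂ = 1310 m/s

The Hohmann ellipse has a_t = (r₁ + r₂)/2 = 36395 km.
On the circular orbit at r = 64600 km, v_c = √(μ/r) = 2.484 km/s.
Transfer-orbit speed at the same r (vis-viva, a = a_t): v_t = √[μ(2/r − 1/a_t)] = 1.178 km/s.
Δv₂ = |v_t − v_c| = |1.178 − 2.484| = 1.306 km/s.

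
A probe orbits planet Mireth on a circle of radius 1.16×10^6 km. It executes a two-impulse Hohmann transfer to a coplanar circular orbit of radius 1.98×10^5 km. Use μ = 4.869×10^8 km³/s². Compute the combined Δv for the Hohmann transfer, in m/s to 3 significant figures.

Δv = 24700 m/s

Semi-major axis of the transfer orbit: a_t = (1.160×10^6 + 1.980×10^5)/2 = 6.790×10^5 km.
At r₁ the circular-orbit speed is v₁ = √(μ/r₁) = 20.4876 km/s.
Transfer-orbit speed at r₁ (vis-viva equation): v_a = √[μ(2/r₁ − 1/a_t)] = 11.0634 km/s.
First burn Δv₁ = |v_a − v₁| = 9.424 km/s.
Circular speed at r₂: v₂ = √(μ/r₂) = 49.59 km/s.
Transfer-orbit speed at r₂: v_p = √[μ(2/r₂ − 1/a_t)] = 64.82 km/s.
Second burn Δv₂ = |v₂ − v_p| = 15.23 km/s.
Δv = Δv₁ + Δv₂ = 9.424 + 15.23 = 24.65 km/s.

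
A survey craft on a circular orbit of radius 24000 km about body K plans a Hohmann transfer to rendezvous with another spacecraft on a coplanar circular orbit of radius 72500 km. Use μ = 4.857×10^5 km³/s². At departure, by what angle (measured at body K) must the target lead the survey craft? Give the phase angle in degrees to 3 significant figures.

φ = 82.3°

Semi-major axis of the transfer orbit: a_t = (24000 + 72500)/2 = 48250 km.
The half-period of the transfer ellipse is t = π√(a_t³/μ) = 47776 s.
Target angular speed ω₂ = √(μ/r₂³) = 3.5701×10^-5 rad/s.
Angle swept by the target during transfer: ω₂·t = 1.70565 rad = 97.73°.
The survey craft traverses 180° on the transfer ellipse, so the target must lead by 180° − 97.73° = 82.3°.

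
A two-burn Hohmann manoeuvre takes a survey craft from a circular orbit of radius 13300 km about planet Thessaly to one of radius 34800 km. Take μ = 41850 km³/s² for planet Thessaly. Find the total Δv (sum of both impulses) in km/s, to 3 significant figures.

Semi-major axis of the transfer orbit: a_t = (13300 + 34800)/2 = 24050 km.
At r₁ the circular-orbit speed is v₁ = √(μ/r₁) = 1.773870 km/s.
On the transfer ellipse at r₁, vis-viva gives v_p = √[μ(2/r₁ − 1/a_t)] = 2.133801 km/s.
First burn Δv₁ = |v_p − v₁| = 0.359931 km/s.
At r₂, v₂ = √(μ/r₂) = 1.096625 km/s.
Transfer-orbit speed at r₂: v_a = √[μ(2/r₂ − 1/a_t)] = 0.8155046 km/s.
Second burn Δv₂ = |v₂ − v_a| = 0.281120 km/s.
Δv = Δv₁ + Δv₂ = 0.359931 + 0.281120 = 0.6411 km/s.

Δv = 0.641 km/s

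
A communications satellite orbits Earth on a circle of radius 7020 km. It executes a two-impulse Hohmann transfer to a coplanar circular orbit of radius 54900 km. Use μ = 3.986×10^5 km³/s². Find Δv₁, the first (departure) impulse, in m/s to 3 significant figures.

Δv₁ = 2500 m/s

Transfer-ellipse semi-major axis a_t = (r₁ + r₂)/2 = (7020 + 54900)/2 = 30960 km.
Circular speed at r = 7020 km: v_c = √(μ/r) = 7.5353 km/s.
Transfer-orbit speed at the same r (vis-viva, a = a_t): v_t = √[μ(2/r − 1/a_t)] = 10.034 km/s.
Δv₁ = |v_t − v_c| = |10.034 − 7.5353| = 2.499 km/s.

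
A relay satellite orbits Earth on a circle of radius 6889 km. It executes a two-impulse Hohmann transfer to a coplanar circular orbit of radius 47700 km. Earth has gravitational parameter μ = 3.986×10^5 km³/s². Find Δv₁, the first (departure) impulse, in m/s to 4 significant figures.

Transfer-ellipse semi-major axis a_t = (r₁ + r₂)/2 = (6889 + 47700)/2 = 27294.5 km.
On the circular orbit at r = 6889 km, v_c = √(μ/r) = 7.6066 km/s.
Transfer-orbit speed at the same r (vis-viva, a = a_t): v_t = √[μ(2/r − 1/a_t)] = 10.056 km/s.
Δv₁ = |v_t − v_c| = |10.056 − 7.6066| = 2.449 km/s.

Δv₁ = 2449 m/s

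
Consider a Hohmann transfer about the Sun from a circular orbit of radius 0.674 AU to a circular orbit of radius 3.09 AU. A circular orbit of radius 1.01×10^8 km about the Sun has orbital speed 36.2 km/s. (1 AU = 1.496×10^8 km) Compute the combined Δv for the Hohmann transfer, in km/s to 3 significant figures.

From the circular-orbit relation v² = μ/r at r = 1.01×10^8 km: μ = v²r = (36.2)² × 1.01×10^8 = 1.32354×10^11 km³/s².
In km: r₁ = 0.674 × 1.496×10^8 = 1.008304×10^8 km; r₂ = 3.09 × 1.496×10^8 = 4.62264×10^8 km.
Semi-major axis of the transfer orbit: a_t = (1.008304×10^8 + 4.62264×10^8)/2 = 2.815472×10^8 km.
Circular speed at r₁: v₁ = √(μ/r₁) = √(1.32354×10^11/1.008304×10^8) = 36.230 km/s.
On the transfer ellipse at r₁, vis-viva gives v_p = √[μ(2/r₁ − 1/a_t)] = 46.424 km/s.
First burn Δv₁ = |v_p − v₁| = 10.194 km/s.
Circular speed at r₂: v₂ = √(μ/r₂) = 16.92093 km/s.
Transfer-orbit speed at r₂: v_a = √[μ(2/r₂ − 1/a_t)] = 10.12615 km/s.
Second burn Δv₂ = |v₂ − v_a| = 6.7948 km/s.
Total Δv = Δv₁ + Δv₂ = 16.99 km/s.

Δv = 17.0 km/s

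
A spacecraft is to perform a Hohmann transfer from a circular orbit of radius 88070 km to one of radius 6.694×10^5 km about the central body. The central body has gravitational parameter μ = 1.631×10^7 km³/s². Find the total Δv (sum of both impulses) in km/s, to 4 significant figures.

Δv = 7.039 km/s

Semi-major axis of the transfer orbit: a_t = (88070 + 6.694×10^5)/2 = 3.78735×10^5 km.
Circular speed at r₁: v₁ = √(μ/r₁) = √(1.631×10^7/88070) = 13.609 km/s.
Transfer-orbit speed at r₁ (vis-viva): v_p = √[μ(2/r₁ − 1/a_t)] = 18.092 km/s.
First burn Δv₁ = |v_p − v₁| = 4.483 km/s.
Circular speed at r₂: v₂ = √(μ/r₂) = 4.936 km/s.
Transfer-orbit speed at r₂: v_a = √[μ(2/r₂ − 1/a_t)] = 2.380 km/s.
Second burn Δv₂ = |v₂ − v_a| = 2.556 km/s.
Total Δv = Δv₁ + Δv₂ = 7.039 km/s.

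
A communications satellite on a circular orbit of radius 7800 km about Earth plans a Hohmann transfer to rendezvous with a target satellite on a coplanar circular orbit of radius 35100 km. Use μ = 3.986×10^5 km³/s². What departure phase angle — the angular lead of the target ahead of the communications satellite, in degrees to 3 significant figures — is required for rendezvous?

Transfer-ellipse semi-major axis a_t = (r₁ + r₂)/2 = (7800 + 35100)/2 = 21450 km.
The half-period of the transfer ellipse is t = π√(a_t³/μ) = 15632 s.
Target angular speed ω₂ = √(μ/r₂³) = 9.6008×10^-5 rad/s.
Angle swept by the target during transfer: ω₂·t = 1.5008 rad = 85.99°.
The communications satellite traverses 180° on the transfer ellipse, so the target must lead by 180° − 85.99° = 94.0°.

φ = 94.0°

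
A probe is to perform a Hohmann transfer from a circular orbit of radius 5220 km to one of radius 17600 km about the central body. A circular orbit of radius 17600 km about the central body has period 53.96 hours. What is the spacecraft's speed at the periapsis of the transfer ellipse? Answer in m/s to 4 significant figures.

v = 1298 m/s

From Kepler's third law T² = 4π²r³/μ at r = 17600 km, T = 53.96 hours = 53.96 × 3600 s = 1.94256×10^5 s: μ = 4π²r³/T² = 5703.60 km³/s².
Transfer-ellipse semi-major axis a_t = (r₁ + r₂)/2 = (5220 + 17600)/2 = 11410 km.
The periapsis of the transfer ellipse is at r = 5220 km.
Applying v² = μ(2/r − 1/a_t): v = 1.298 km/s.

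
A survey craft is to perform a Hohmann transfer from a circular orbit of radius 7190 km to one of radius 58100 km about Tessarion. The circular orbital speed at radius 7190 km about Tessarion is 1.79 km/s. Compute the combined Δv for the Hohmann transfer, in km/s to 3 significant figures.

Δv = 0.932 km/s

From the circular-orbit relation v² = μ/r at r = 7190 km: μ = v²r = (1.79)² × 7190 = 23037.5 km³/s².
Transfer-ellipse semi-major axis a_t = (r₁ + r₂)/2 = (7190 + 58100)/2 = 32645 km.
Circular speed at r₁: v₁ = √(μ/r₁) = √(23037.5/7190) = 1.790 km/s.
Transfer-orbit speed at r₁ (vis-viva): v_p = √[μ(2/r₁ − 1/a_t)] = 2.388 km/s.
First burn Δv₁ = |v_p − v₁| = 0.5980 km/s.
At r₂, v₂ = √(μ/r₂) = 0.6297 km/s.
Transfer-orbit speed at r₂: v_a = √[μ(2/r₂ − 1/a_t)] = 0.2955 km/s.
Second burn Δv₂ = |v₂ − v_a| = 0.3342 km/s.
Δv = Δv₁ + Δv₂ = 0.5980 + 0.3342 = 0.9322 km/s.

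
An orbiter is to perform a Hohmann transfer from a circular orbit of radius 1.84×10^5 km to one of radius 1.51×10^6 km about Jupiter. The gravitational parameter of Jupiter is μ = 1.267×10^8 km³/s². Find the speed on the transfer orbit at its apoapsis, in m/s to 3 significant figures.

Semi-major axis of the transfer orbit: a_t = (1.840×10^5 + 1.510×10^6)/2 = 8.470×10^5 km.
At apoapsis, r = 1.510×10^6 km.
From the vis-viva equation, v = √[μ(2/r − 1/a_t)] = 4.269 km/s.

v = 4270 m/s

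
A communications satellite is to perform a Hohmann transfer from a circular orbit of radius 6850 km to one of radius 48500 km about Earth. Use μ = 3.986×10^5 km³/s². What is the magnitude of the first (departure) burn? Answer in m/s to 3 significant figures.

Δv₁ = 2470 m/s

Semi-major axis of the transfer orbit: a_t = (6850 + 48500)/2 = 27675 km.
On the circular orbit at r = 6850 km, v_c = √(μ/r) = 7.6282 km/s.
Vis-viva on the transfer ellipse at r = 6850 km gives v_t = √[μ(2/r − 1/a_t)] = 10.098 km/s.
Δv₁ = |v_t − v_c| = |10.098 − 7.6282| = 2.470 km/s.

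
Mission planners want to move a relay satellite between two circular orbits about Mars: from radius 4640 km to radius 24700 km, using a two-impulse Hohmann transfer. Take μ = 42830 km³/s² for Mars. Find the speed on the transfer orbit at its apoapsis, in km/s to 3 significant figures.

v = 0.741 km/s

The Hohmann ellipse has a_t = (r₁ + r₂)/2 = 14670 km.
At apoapsis, r = 24700 km.
Applying v² = μ(2/r − 1/a_t): v = 0.7406 km/s.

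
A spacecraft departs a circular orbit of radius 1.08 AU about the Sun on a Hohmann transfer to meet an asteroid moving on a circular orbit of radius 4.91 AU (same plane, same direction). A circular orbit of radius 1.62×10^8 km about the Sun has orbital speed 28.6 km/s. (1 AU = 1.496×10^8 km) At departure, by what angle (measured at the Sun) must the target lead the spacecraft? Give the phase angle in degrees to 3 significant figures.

From the circular-orbit relation v² = μ/r at r = 1.62×10^8 km: μ = v²r = (28.6)² × 1.62×10^8 = 1.32510×10^11 km³/s².
In km: r₁ = 1.08 × 1.496×10^8 = 1.61568×10^8 km; r₂ = 4.91 × 1.496×10^8 = 7.34536×10^8 km.
Semi-major axis of the transfer orbit: a_t = (1.61568×10^8 + 7.34536×10^8)/2 = 4.48052×10^8 km.
Transfer time t = π√(a_t³/μ) = 8.18501×10^7 s.
Target angular speed ω₂ = √(μ/r₂³) = 1.82854×10^-8 rad/s.
Angle swept by the target during transfer: ω₂·t = 1.49666 rad = 85.752°.
Arrival is 180° from departure on the ellipse, so φ = 180° − 85.752° = 94.2°.

φ = 94.2°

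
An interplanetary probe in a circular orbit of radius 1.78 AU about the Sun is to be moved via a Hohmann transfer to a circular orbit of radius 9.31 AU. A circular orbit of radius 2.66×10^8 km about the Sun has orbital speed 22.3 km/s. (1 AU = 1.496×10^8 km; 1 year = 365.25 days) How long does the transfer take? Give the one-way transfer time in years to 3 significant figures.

From the circular-orbit relation v² = μ/r at r = 2.66×10^8 km: μ = v²r = (22.3)² × 2.66×10^8 = 1.32279×10^11 km³/s².
In km: r₁ = 1.78 × 1.496×10^8 = 2.66288×10^8 km; r₂ = 9.31 × 1.496×10^8 = 1.392776×10^9 km.
Transfer-ellipse semi-major axis a_t = (r₁ + r₂)/2 = (2.66288×10^8 + 1.392776×10^9)/2 = 8.29532×10^8 km.
Transfer time t = π√(a_t³/μ) = π√((8.29532×10^8)³ / 1.32279×10^11) = 2.064×10^8 s.
Converting: 2.064×10^8 s ÷ 3.15576×10^7 s/year (365.25 × 86400) = 6.54 years.

t = 6.54 years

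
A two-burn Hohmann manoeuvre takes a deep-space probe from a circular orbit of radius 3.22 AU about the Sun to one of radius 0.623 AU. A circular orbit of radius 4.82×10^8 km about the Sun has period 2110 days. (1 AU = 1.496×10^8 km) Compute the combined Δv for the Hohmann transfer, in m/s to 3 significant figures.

Δv = 18300 m/s

From Kepler's third law T² = 4π²r³/μ at r = 4.82×10^8 km, T = 2110 days = 2110 × 86400 s = 1.82304×10^8 s: μ = 4π²r³/T² = 1.33017×10^11 km³/s².
In km: r₁ = 3.22 × 1.496×10^8 = 4.81712×10^8 km; r₂ = 0.623 × 1.496×10^8 = 9.32008×10^7 km.
Transfer-ellipse semi-major axis a_t = (r₁ + r₂)/2 = (4.81712×10^8 + 9.32008×10^7)/2 = 2.874564×10^8 km.
At r₁ the circular-orbit speed is v₁ = √(μ/r₁) = 16.6173 km/s.
On the transfer ellipse at r₁, v² = μ(2/r − 1/a) gives v_a = √[μ(2/r₁ − 1/a_t)] = 9.46203 km/s.
First burn Δv₁ = |v_a − v₁| = 7.1553 km/s.
At r₂, v₂ = √(μ/r₂) = 37.7785 km/s.
Transfer-orbit speed at r₂: v_p = √[μ(2/r₂ − 1/a_t)] = 48.9049 km/s.
Second burn Δv₂ = |v₂ − v_p| = 11.126 km/s.
Δv = Δv₁ + Δv₂ = 7.1553 + 11.126 = 18.28 km/s.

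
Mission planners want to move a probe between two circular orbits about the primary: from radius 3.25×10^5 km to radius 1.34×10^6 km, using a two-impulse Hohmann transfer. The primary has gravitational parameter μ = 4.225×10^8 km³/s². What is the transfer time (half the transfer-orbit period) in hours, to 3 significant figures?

t = 32.2 hours

Semi-major axis of the transfer orbit: a_t = (3.250×10^5 + 1.340×10^6)/2 = 8.325×10^5 km.
Half the transfer-orbit period gives t = π√(a_t³/μ) = 1.1609×10^5 s.
Converting: 1.1609×10^5 s ÷ 3600 s/hour = 32.2 hours.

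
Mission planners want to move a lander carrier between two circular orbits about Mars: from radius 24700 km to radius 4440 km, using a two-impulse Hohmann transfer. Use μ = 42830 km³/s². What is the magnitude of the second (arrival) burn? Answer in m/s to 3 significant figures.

Semi-major axis of the transfer orbit: a_t = (24700 + 4440)/2 = 14570 km.
Circular speed at r = 4440 km: v_c = √(μ/r) = 3.106 km/s.
Vis-viva on the transfer ellipse at r = 4440 km gives v_t = √[μ(2/r − 1/a_t)] = 4.044 km/s.
Δv₂ = |v_t − v_c| = |4.044 − 3.106| = 0.9380 km/s.

Δv₂ = 938 m/s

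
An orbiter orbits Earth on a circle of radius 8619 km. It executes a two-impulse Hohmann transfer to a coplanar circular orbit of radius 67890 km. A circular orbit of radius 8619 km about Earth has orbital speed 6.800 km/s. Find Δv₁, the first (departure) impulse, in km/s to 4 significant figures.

From the circular-orbit relation v² = μ/r at r = 8619 km: μ = v²r = (6.800)² × 8619 = 3.98543×10^5 km³/s².
Transfer-ellipse semi-major axis a_t = (r₁ + r₂)/2 = (8619 + 67890)/2 = 38254.5 km.
On the circular orbit at r = 8619 km, v_c = √(μ/r) = 6.800 km/s.
Transfer-orbit speed at the same r (vis-viva, a = a_t): v_t = √[μ(2/r − 1/a_t)] = 9.059 km/s.
Δv₁ = |v_t − v_c| = |9.059 − 6.800| = 2.259 km/s.

Δv₁ = 2.259 km/s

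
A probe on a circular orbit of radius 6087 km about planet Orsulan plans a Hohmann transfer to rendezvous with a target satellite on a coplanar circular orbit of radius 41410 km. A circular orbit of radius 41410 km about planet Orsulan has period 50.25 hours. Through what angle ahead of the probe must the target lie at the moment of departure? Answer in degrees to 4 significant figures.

φ = 101.8°

From Kepler's third law T² = 4π²r³/μ at r = 41410 km, T = 50.25 hours = 50.25 × 3600 s = 1.809×10^5 s: μ = 4π²r³/T² = 85664.0 km³/s².
Transfer-ellipse semi-major axis a_t = (r₁ + r₂)/2 = (6087 + 41410)/2 = 23748.5 km.
Transfer time t = π√(a_t³/μ) = 39283.03 s.
The target's mean motion on its circular orbit is ω₂ = √(μ/r₂³) = 3.473292×10^-5 rad/s.
Angle swept by the target during transfer: ω₂·t = 1.364414 rad = 78.18°.
Arrival is 180° from departure on the ellipse, so φ = 180° − 78.18° = 101.8°.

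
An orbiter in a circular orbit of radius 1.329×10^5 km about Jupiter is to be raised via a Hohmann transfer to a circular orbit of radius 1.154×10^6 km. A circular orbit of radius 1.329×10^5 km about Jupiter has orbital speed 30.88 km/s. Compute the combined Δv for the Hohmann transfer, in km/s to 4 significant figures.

Δv = 16.19 km/s

From the circular-orbit relation v² = μ/r at r = 1.329×10^5 km: μ = v²r = (30.88)² × 1.329×10^5 = 1.26730×10^8 km³/s².
The Hohmann ellipse has a_t = (r₁ + r₂)/2 = 6.4345×10^5 km.
Circular speed at r₁: v₁ = √(μ/r₁) = √(1.26730×10^8/1.329×10^5) = 30.88 km/s.
Transfer-orbit speed at r₁ (vis-viva equation): v_p = √[μ(2/r₁ − 1/a_t)] = 41.35 km/s.
First burn Δv₁ = |v_p − v₁| = 10.47 km/s.
Circular speed at r₂: v₂ = √(μ/r₂) = 10.48 km/s.
Transfer-orbit speed at r₂: v_a = √[μ(2/r₂ − 1/a_t)] = 4.763 km/s.
Second burn Δv₂ = |v₂ − v_a| = 5.717 km/s.
Total Δv = Δv₁ + Δv₂ = 16.19 km/s.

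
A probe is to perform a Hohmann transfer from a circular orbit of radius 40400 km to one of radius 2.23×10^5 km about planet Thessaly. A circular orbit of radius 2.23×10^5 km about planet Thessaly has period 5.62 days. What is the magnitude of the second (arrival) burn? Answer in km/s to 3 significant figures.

From Kepler's third law T² = 4π²r³/μ at r = 2.23×10^5 km, T = 5.62 days = 5.62 × 86400 s = 4.85568×10^5 s: μ = 4π²r³/T² = 1.85684×10^6 km³/s².
The Hohmann ellipse has a_t = (r₁ + r₂)/2 = 1.317×10^5 km.
Circular speed at r = 2.230×10^5 km: v_c = √(μ/r) = 2.8856 km/s.
Transfer-orbit speed at the same r (vis-viva, a = a_t): v_t = √[μ(2/r − 1/a_t)] = 1.5982 km/s.
Δv₂ = |v_t − v_c| = |1.5982 − 2.8856| = 1.287 km/s.

Δv₂ = 1.29 km/s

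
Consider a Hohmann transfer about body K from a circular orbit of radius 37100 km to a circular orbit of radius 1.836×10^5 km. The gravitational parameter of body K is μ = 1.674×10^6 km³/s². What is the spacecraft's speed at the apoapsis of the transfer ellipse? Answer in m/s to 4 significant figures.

Semi-major axis of the transfer orbit: a_t = (37100 + 1.836×10^5)/2 = 1.1035×10^5 km.
At apoapsis, r = 1.836×10^5 km.
Applying v² = μ(2/r − 1/a_t): v = 1.751 km/s.

v = 1751 m/s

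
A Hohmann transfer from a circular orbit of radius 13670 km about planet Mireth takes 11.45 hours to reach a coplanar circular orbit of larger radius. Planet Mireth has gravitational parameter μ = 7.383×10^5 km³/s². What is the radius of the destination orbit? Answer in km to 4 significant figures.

r₂ = 86890 km

Transfer time t = 11.45 hours = 41220 s, and t = π√(a_t³/μ).
So a_t = (μ t²/π²)^(1/3) = (7.383×10^5 × (41220)² / π²)^(1/3) = 50279 km.
Since a_t = (r₁ + r₂)/2, r₂ = 2a_t − r₁ = 2×50279 − 13670 = 86888 km.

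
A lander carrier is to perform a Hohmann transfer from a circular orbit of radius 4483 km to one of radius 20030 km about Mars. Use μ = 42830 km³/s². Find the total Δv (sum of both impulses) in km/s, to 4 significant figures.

Δv = 1.438 km/s

Semi-major axis of the transfer orbit: a_t = (4483 + 20030)/2 = 12256.5 km.
At r₁ the circular-orbit speed is v₁ = √(μ/r₁) = 3.09093 km/s.
On the transfer ellipse at r₁, vis-viva gives v_p = √[μ(2/r₁ − 1/a_t)] = 3.95136 km/s.
First burn Δv₁ = |v_p − v₁| = 0.8604 km/s.
At r₂, v₂ = √(μ/r₂) = 1.4623 km/s.
Transfer-orbit speed at r₂: v_a = √[μ(2/r₂ − 1/a_t)] = 0.88437 km/s.
Second burn Δv₂ = |v₂ − v_a| = 0.5779 km/s.
Total Δv = Δv₁ + Δv₂ = 1.438 km/s.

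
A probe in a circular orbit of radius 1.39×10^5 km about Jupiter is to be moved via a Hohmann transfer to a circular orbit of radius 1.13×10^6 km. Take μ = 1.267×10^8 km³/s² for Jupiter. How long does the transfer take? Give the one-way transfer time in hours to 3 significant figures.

Transfer-ellipse semi-major axis a_t = (r₁ + r₂)/2 = (1.390×10^5 + 1.130×10^6)/2 = 6.345×10^5 km.
Half the transfer-orbit period gives t = π√(a_t³/μ) = 1.411×10^5 s.
Converting: 1.411×10^5 s ÷ 3600 s/hour = 39.2 hours.

t = 39.2 hours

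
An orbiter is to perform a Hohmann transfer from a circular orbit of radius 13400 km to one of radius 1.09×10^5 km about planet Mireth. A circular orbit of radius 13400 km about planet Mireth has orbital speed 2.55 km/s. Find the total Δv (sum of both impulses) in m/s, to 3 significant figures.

From the circular-orbit relation v² = μ/r at r = 13400 km: μ = v²r = (2.55)² × 13400 = 87133.5 km³/s².
Transfer-ellipse semi-major axis a_t = (r₁ + r₂)/2 = (13400 + 1.090×10^5)/2 = 61200 km.
Circular speed at r₁: v₁ = √(μ/r₁) = √(87133.5/13400) = 2.5500 km/s.
Transfer-orbit speed at r₁ (v² = μ(2/r − 1/a)): v_p = √[μ(2/r₁ − 1/a_t)] = 3.4031 km/s.
First burn Δv₁ = |v_p − v₁| = 0.8531 km/s.
At r₂, v₂ = √(μ/r₂) = 0.8941 km/s.
Transfer-orbit speed at r₂: v_a = √[μ(2/r₂ − 1/a_t)] = 0.4184 km/s.
Second burn Δv₂ = |v₂ − v_a| = 0.4757 km/s.
Δv = Δv₁ + Δv₂ = 0.8531 + 0.4757 = 1.329 km/s.

Δv = 1330 m/s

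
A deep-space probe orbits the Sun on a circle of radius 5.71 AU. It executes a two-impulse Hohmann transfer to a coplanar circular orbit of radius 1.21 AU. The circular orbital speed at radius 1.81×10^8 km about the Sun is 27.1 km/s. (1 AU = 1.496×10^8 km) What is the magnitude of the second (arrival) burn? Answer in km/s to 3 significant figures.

Δv₂ = 7.71 km/s

From the circular-orbit relation v² = μ/r at r = 1.81×10^8 km: μ = v²r = (27.1)² × 1.81×10^8 = 1.32928×10^11 km³/s².
In km: r₁ = 5.71 × 1.496×10^8 = 8.54216×10^8 km; r₂ = 1.21 × 1.496×10^8 = 1.81016×10^8 km.
Transfer-ellipse semi-major axis a_t = (r₁ + r₂)/2 = (8.54216×10^8 + 1.81016×10^8)/2 = 5.17616×10^8 km.
Circular speed at r = 1.81016×10^8 km: v_c = √(μ/r) = 27.099 km/s.
Vis-viva on the transfer ellipse at r = 1.81016×10^8 km gives v_t = √[μ(2/r − 1/a_t)] = 34.812 km/s.
Δv₂ = |v_t − v_c| = |34.812 − 27.099| = 7.713 km/s.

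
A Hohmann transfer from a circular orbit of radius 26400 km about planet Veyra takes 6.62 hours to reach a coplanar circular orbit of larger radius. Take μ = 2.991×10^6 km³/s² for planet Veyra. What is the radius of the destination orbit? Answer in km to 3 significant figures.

r₂ = 84900 km

Transfer time t = 6.62 hours = 23832 s, and t = π√(a_t³/μ).
So a_t = (μ t²/π²)^(1/3) = (2.991×10^6 × (23832)² / π²)^(1/3) = 55626 km.
Since a_t = (r₁ + r₂)/2, r₂ = 2a_t − r₁ = 2×55626 − 26400 = 84852 km.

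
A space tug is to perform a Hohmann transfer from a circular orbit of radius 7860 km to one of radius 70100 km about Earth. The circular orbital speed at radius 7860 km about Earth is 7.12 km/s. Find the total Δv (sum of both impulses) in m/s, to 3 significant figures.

Δv = 3740 m/s

From the circular-orbit relation v² = μ/r at r = 7860 km: μ = v²r = (7.12)² × 7860 = 3.98458×10^5 km³/s².
Transfer-ellipse semi-major axis a_t = (r₁ + r₂)/2 = (7860 + 70100)/2 = 38980 km.
At r₁ the circular-orbit speed is v₁ = √(μ/r₁) = 7.120 km/s.
On the transfer ellipse at r₁, vis-viva equation gives v_p = √[μ(2/r₁ − 1/a_t)] = 9.548 km/s.
First burn Δv₁ = |v_p − v₁| = 2.428 km/s.
Circular speed at r₂: v₂ = √(μ/r₂) = 2.38414 km/s.
Transfer-orbit speed at r₂: v_a = √[μ(2/r₂ − 1/a_t)] = 1.07059 km/s.
Second burn Δv₂ = |v₂ − v_a| = 1.314 km/s.
Total Δv = Δv₁ + Δv₂ = 3.742 km/s.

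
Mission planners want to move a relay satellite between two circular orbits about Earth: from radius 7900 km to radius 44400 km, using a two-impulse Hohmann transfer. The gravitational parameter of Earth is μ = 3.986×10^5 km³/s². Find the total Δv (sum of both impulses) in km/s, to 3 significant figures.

The Hohmann ellipse has a_t = (r₁ + r₂)/2 = 26150 km.
At r₁ the circular-orbit speed is v₁ = √(μ/r₁) = 7.103 km/s.
On the transfer ellipse at r₁, vis-viva gives v_p = √[μ(2/r₁ − 1/a_t)] = 9.256 km/s.
First burn Δv₁ = |v_p − v₁| = 2.153 km/s.
At r₂, v₂ = √(μ/r₂) = 2.996 km/s.
Transfer-orbit speed at r₂: v_a = √[μ(2/r₂ − 1/a_t)] = 1.647 km/s.
Second burn Δv₂ = |v₂ − v_a| = 1.349 km/s.
Total Δv = Δv₁ + Δv₂ = 3.502 km/s.

Δv = 3.50 km/s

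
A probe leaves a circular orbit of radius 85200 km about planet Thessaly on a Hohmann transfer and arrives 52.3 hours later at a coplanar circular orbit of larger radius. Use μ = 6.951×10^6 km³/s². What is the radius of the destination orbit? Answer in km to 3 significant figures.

r₂ = 4.99×10^5 km

Transfer time t = 52.3 hours = 1.8828×10^5 s, and t = π√(a_t³/μ).
So a_t = (μ t²/π²)^(1/3) = (6.951×10^6 × (1.8828×10^5)² / π²)^(1/3) = 2.9227×10^5 km.
Since a_t = (r₁ + r₂)/2, r₂ = 2a_t − r₁ = 2×2.9227×10^5 − 85200 = 4.9934×10^5 km.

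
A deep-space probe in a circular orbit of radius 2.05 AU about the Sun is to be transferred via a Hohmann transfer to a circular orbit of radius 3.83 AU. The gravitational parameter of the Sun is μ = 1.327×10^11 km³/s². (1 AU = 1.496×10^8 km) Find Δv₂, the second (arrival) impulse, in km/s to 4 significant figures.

In km: r₁ = 2.05 × 1.496×10^8 = 3.0668×10^8 km; r₂ = 3.83 × 1.496×10^8 = 5.72968×10^8 km.
Semi-major axis of the transfer orbit: a_t = (3.0668×10^8 + 5.72968×10^8)/2 = 4.39824×10^8 km.
On the circular orbit at r = 5.72968×10^8 km, v_c = √(μ/r) = 15.21844 km/s.
Vis-viva on the transfer ellipse at r = 5.72968×10^8 km gives v_t = √[μ(2/r − 1/a_t)] = 12.70789 km/s.
Δv₂ = |v_t − v_c| = |12.70789 − 15.21844| = 2.511 km/s.

Δv₂ = 2.511 km/s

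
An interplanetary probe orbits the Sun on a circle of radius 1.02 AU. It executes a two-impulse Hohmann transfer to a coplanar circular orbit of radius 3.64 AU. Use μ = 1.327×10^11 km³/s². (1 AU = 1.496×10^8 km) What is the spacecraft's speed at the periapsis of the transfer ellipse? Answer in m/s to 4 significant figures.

In km: r₁ = 1.02 × 1.496×10^8 = 1.52592×10^8 km; r₂ = 3.64 × 1.496×10^8 = 5.44544×10^8 km.
Semi-major axis of the transfer orbit: a_t = (1.52592×10^8 + 5.44544×10^8)/2 = 3.48568×10^8 km.
At periapsis, r = 1.52592×10^8 km.
From the vis-viva equation, v = √[μ(2/r − 1/a_t)] = 36.86 km/s.

v = 36860 m/s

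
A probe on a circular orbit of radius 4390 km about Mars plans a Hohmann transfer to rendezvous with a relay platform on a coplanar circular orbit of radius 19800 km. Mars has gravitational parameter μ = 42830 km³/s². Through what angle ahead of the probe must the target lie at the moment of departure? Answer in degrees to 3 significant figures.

Semi-major axis of the transfer orbit: a_t = (4390 + 19800)/2 = 12095 km.
Transfer time t = π√(a_t³/μ) = 20190 s.
Target angular speed ω₂ = √(μ/r₂³) = 7.428×10^-5 rad/s.
Angle swept by the target during transfer: ω₂·t = 1.500 rad = 85.94°.
Arrival is 180° from departure on the ellipse, so φ = 180° − 85.94° = 94.1°.

φ = 94.1°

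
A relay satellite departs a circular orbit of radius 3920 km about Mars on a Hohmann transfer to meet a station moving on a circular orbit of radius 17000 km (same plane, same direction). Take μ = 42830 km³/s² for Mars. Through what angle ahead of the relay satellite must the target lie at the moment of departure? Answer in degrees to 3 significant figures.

Semi-major axis of the transfer orbit: a_t = (3920 + 17000)/2 = 10460 km.
The half-period of the transfer ellipse is t = π√(a_t³/μ) = 16240 s.
Target angular speed ω₂ = √(μ/r₂³) = 9.337×10^-5 rad/s.
Angle swept by the target during transfer: ω₂·t = 1.5163 rad = 86.88°.
The relay satellite traverses 180° on the transfer ellipse, so the target must lead by 180° − 86.88° = 93.1°.

φ = 93.1°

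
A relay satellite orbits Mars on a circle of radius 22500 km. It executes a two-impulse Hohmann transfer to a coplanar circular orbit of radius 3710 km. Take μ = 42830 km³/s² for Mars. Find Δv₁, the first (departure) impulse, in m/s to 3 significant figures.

Transfer-ellipse semi-major axis a_t = (r₁ + r₂)/2 = (22500 + 3710)/2 = 13105 km.
Circular speed at r = 22500 km: v_c = √(μ/r) = 1.3797 km/s.
Vis-viva on the transfer ellipse at r = 22500 km gives v_t = √[μ(2/r − 1/a_t)] = 0.73409 km/s.
Δv₁ = |v_t − v_c| = |0.73409 − 1.3797| = 0.6456 km/s.

Δv₁ = 646 m/s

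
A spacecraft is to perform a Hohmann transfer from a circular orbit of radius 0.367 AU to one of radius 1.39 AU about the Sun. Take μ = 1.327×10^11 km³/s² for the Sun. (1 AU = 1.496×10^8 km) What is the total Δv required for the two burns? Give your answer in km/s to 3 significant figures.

In km: r₁ = 0.367 × 1.496×10^8 = 5.49032×10^7 km; r₂ = 1.39 × 1.496×10^8 = 2.07944×10^8 km.
Transfer-ellipse semi-major axis a_t = (r₁ + r₂)/2 = (5.49032×10^7 + 2.07944×10^8)/2 = 1.314236×10^8 km.
Circular speed at r₁: v₁ = √(μ/r₁) = √(1.327×10^11/5.49032×10^7) = 49.16 km/s.
Transfer-orbit speed at r₁ (v² = μ(2/r − 1/a)): v_p = √[μ(2/r₁ − 1/a_t)] = 61.84 km/s.
First burn Δv₁ = |v_p − v₁| = 12.68 km/s.
Circular speed at r₂: v₂ = √(μ/r₂) = 25.262 km/s.
Transfer-orbit speed at r₂: v_a = √[μ(2/r₂ − 1/a_t)] = 16.328 km/s.
Second burn Δv₂ = |v₂ − v_a| = 8.934 km/s.
Total Δv = Δv₁ + Δv₂ = 21.61 km/s.

Δv = 21.6 km/s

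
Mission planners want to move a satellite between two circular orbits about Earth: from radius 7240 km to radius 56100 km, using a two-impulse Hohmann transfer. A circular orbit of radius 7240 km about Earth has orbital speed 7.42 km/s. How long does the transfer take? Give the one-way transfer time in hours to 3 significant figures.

From the circular-orbit relation v² = μ/r at r = 7240 km: μ = v²r = (7.42)² × 7240 = 3.98608×10^5 km³/s².
Semi-major axis of the transfer orbit: a_t = (7240 + 56100)/2 = 31670 km.
Transfer time t = π√(a_t³/μ) = π√((31670)³ / 3.98608×10^5) = 28040 s.
Converting: 28040 s ÷ 3600 s/hour = 7.79 hours.

t = 7.79 hours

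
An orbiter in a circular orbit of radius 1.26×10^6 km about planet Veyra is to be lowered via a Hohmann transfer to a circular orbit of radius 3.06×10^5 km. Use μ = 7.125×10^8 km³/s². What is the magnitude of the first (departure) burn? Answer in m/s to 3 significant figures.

Δv₁ = 8910 m/s

The Hohmann ellipse has a_t = (r₁ + r₂)/2 = 7.830×10^5 km.
On the circular orbit at r = 1.260×10^6 km, v_c = √(μ/r) = 23.780 km/s.
Vis-viva on the transfer ellipse at r = 1.260×10^6 km gives v_t = √[μ(2/r − 1/a_t)] = 14.866 km/s.
Δv₁ = |v_t − v_c| = |14.866 − 23.780| = 8.914 km/s.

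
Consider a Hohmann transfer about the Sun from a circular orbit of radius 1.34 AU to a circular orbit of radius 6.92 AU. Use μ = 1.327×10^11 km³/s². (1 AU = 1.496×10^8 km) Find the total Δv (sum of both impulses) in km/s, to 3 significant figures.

Δv = 12.4 km/s

In km: r₁ = 1.34 × 1.496×10^8 = 2.00464×10^8 km; r₂ = 6.92 × 1.496×10^8 = 1.035232×10^9 km.
Transfer-ellipse semi-major axis a_t = (r₁ + r₂)/2 = (2.00464×10^8 + 1.035232×10^9)/2 = 6.17848×10^8 km.
At r₁ the circular-orbit speed is v₁ = √(μ/r₁) = 25.729 km/s.
Transfer-orbit speed at r₁ (v² = μ(2/r − 1/a)): v_p = √[μ(2/r₁ − 1/a_t)] = 33.304 km/s.
First burn Δv₁ = |v_p − v₁| = 7.575 km/s.
At r₂, v₂ = √(μ/r₂) = 11.322 km/s.
Transfer-orbit speed at r₂: v_a = √[μ(2/r₂ − 1/a_t)] = 6.4490 km/s.
Second burn Δv₂ = |v₂ − v_a| = 4.873 km/s.
Total Δv = Δv₁ + Δv₂ = 12.45 km/s.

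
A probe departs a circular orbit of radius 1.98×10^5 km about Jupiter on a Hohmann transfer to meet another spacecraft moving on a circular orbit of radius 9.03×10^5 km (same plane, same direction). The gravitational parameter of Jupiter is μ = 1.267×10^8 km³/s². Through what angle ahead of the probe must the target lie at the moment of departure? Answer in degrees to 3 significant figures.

φ = 94.3°

Transfer-ellipse semi-major axis a_t = (r₁ + r₂)/2 = (1.980×10^5 + 9.030×10^5)/2 = 5.505×10^5 km.
Transfer time t = π√(a_t³/μ) = 1.13998×10^5 s.
Target angular speed ω₂ = √(μ/r₂³) = 1.31177×10^-5 rad/s.
Angle swept by the target during transfer: ω₂·t = 1.4954 rad = 85.68°.
Arrival is 180° from departure on the ellipse, so φ = 180° − 85.68° = 94.3°.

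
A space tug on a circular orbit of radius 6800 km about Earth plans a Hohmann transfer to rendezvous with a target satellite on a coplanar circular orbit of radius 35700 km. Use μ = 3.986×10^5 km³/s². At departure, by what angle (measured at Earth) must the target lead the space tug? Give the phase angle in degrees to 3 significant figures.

The Hohmann ellipse has a_t = (r₁ + r₂)/2 = 21250 km.
Transfer time t = π√(a_t³/μ) = 15414 s.
The target's mean motion on its circular orbit is ω₂ = √(μ/r₂³) = 9.3598×10^-5 rad/s.
Angle swept by the target during transfer: ω₂·t = 1.4427 rad = 82.66°.
Arrival is 180° from departure on the ellipse, so φ = 180° − 82.66° = 97.3°.

φ = 97.3°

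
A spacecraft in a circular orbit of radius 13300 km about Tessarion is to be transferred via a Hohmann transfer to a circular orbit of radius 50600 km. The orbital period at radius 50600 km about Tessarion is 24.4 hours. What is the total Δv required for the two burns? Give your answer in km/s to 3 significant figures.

From Kepler's third law T² = 4π²r³/μ at r = 50600 km, T = 24.4 hours = 24.4 × 3600 s = 87840 s: μ = 4π²r³/T² = 6.62867×10^5 km³/s².
Transfer-ellipse semi-major axis a_t = (r₁ + r₂)/2 = (13300 + 50600)/2 = 31950 km.
At r₁ the circular-orbit speed is v₁ = √(μ/r₁) = 7.0597 km/s.
Transfer-orbit speed at r₁ (vis-viva): v_p = √[μ(2/r₁ − 1/a_t)] = 8.8844 km/s.
First burn Δv₁ = |v_p − v₁| = 1.825 km/s.
Circular speed at r₂: v₂ = √(μ/r₂) = 3.619 km/s.
Transfer-orbit speed at r₂: v_a = √[μ(2/r₂ − 1/a_t)] = 2.335 km/s.
Second burn Δv₂ = |v₂ − v_a| = 1.284 km/s.
Δv = Δv₁ + Δv₂ = 1.825 + 1.284 = 3.109 km/s.

Δv = 3.11 km/s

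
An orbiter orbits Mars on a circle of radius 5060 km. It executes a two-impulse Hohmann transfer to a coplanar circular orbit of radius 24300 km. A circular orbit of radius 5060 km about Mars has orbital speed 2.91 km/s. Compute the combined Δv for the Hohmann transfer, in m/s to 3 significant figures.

Δv = 1380 m/s

From the circular-orbit relation v² = μ/r at r = 5060 km: μ = v²r = (2.91)² × 5060 = 42848.6 km³/s².
Semi-major axis of the transfer orbit: a_t = (5060 + 24300)/2 = 14680 km.
At r₁ the circular-orbit speed is v₁ = √(μ/r₁) = 2.910 km/s.
Transfer-orbit speed at r₁ (vis-viva): v_p = √[μ(2/r₁ − 1/a_t)] = 3.744 km/s.
First burn Δv₁ = |v_p − v₁| = 0.8340 km/s.
At r₂, v₂ = √(μ/r₂) = 1.3279 km/s.
Transfer-orbit speed at r₂: v_a = √[μ(2/r₂ − 1/a_t)] = 0.77961 km/s.
Second burn Δv₂ = |v₂ − v_a| = 0.5483 km/s.
Total Δv = Δv₁ + Δv₂ = 1.382 km/s.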